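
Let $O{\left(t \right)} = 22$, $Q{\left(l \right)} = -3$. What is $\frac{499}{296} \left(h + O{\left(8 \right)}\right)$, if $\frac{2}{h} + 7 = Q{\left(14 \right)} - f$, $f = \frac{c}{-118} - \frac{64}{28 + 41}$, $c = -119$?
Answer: $\frac{446468773}{12147692} \approx 36.753$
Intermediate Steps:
$f = \frac{659}{8142}$ ($f = - \frac{119}{-118} - \frac{64}{28 + 41} = \left(-119\right) \left(- \frac{1}{118}\right) - \frac{64}{69} = \frac{119}{118} - \frac{64}{69} = \frac{659}{8142} \approx 0.080938$)
$h = - \frac{16284}{82079}$ ($h = \frac{2}{-7 - \frac{25085}{8142}} = \frac{2}{- \frac{82079}{8142}} = 2 \left(- \frac{8142}{82079}\right) = - \frac{16284}{82079} \approx -0.19839$)
$\frac{499}{296} \left(h + O{\left(8 \right)}\right) = \frac{499}{296} \left(- \frac{16284}{82079} + 22\right) = 499 \cdot \frac{1}{296} \cdot \frac{1789454}{82079} = \frac{499}{296} \cdot \frac{1789454}{82079} = \frac{446468773}{12147692}$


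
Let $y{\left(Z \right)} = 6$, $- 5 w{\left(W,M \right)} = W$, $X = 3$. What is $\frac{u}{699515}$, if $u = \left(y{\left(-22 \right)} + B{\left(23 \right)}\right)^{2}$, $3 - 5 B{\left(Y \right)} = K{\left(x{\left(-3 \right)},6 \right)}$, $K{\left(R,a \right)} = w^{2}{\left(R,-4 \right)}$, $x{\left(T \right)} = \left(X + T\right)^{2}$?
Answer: $\frac{1089}{17487875} \approx 6.2272 \cdot 10^{-5}$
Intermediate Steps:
$w{\left(W,M \right)} = - \frac{W}{5}$
$x{\left(T \right)} = \left(3 + T\right)^{2}$
$K{\left(R,a \right)} = \frac{R^{2}}{25}$ ($K{\left(R,a \right)} = \left(- \frac{R}{5}\right)^{2} = \frac{R^{2}}{25}$)
$B{\left(Y \right)} = \frac{3}{5}$ ($B{\left(Y \right)} = \frac{3}{5} - \frac{\frac{1}{25} \left(\left(3 - 3\right)^{2}\right)^{2}}{5} = \frac{3}{5} - \frac{\frac{1}{25} \left(0^{2}\right)^{2}}{5} = \frac{3}{5} - \frac{\frac{1}{25} \cdot 0^{2}}{5} = \frac{3}{5} - \frac{\frac{1}{25} \cdot 0}{5} = \frac{3}{5} - 0 = \frac{3}{5} + 0 = \frac{3}{5}$)
$u = \frac{1089}{25}$ ($u = \left(6 + \frac{3}{5}\right)^{2} = \left(\frac{33}{5}\right)^{2} = \frac{1089}{25} \approx 43.56$)
$\frac{u}{699515} = \frac{1089}{25 \cdot 699515} = \frac{1089}{25} \cdot \frac{1}{699515} = \frac{1089}{17487875}$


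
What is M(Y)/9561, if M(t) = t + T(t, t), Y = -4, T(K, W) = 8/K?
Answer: -2/3187 ≈ -0.00062755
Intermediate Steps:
M(t) = t + 8/t
M(Y)/9561 = (-4 + 8/(-4))/9561 = (-4 + 8*(-¼))*(1/9561) = (-4 - 2)*(1/9561) = -6*1/9561 = -2/3187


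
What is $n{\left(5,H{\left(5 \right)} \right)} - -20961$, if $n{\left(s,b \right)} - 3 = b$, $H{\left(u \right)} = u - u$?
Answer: $20964$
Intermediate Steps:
$H{\left(u \right)} = 0$
$n{\left(s,b \right)} = 3 + b$
$n{\left(5,H{\left(5 \right)} \right)} - -20961 = \left(3 + 0\right) - -20961 = 3 + 20961 = 20964$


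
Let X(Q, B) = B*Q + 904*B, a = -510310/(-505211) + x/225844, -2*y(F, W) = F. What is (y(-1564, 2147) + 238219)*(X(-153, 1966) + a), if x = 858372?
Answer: 1437963648768000472617/4074959753 ≈ 3.5288e+11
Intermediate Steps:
y(F, W) = -F/2
a = 137227357033/28524718271 (a = -510310/(-505211) + 858372/225844 = -510310*(-1/505211) + 858372*(1/225844) = 510310/505211 + 214593/56461 = 137227357033/28524718271 ≈ 4.8108)
X(Q, B) = 904*B + B*Q
(y(-1564, 2147) + 238219)*(X(-153, 1966) + a) = (-1/2*(-1564) + 238219)*(1966*(904 - 153) + 137227357033/28524718271) = (782 + 238219)*(1966*751 + 137227357033/28524718271) = 239001*(1476466 + 137227357033/28524718271) = 239001*(42115913914067319/28524718271) = 1437963648768000472617/4074959753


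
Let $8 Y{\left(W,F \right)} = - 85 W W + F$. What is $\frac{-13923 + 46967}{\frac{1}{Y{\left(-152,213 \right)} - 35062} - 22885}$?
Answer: $- \frac{74154800412}{51356754863} \approx -1.4439$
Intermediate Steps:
$Y{\left(W,F \right)} = - \frac{85 W^{2}}{8} + \frac{F}{8}$ ($Y{\left(W,F \right)} = \frac{- 85 W W + F}{8} = \frac{- 85 W^{2} + F}{8} = \frac{F - 85 W^{2}}{8} = - \frac{85 W^{2}}{8} + \frac{F}{8}$)
$\frac{-13923 + 46967}{\frac{1}{Y{\left(-152,213 \right)} - 35062} - 22885} = \frac{-13923 + 46967}{\frac{1}{\left(- \frac{85 \left(-152\right)^{2}}{8} + \frac{1}{8} \cdot 213\right) - 35062} - 22885} = \frac{33044}{\frac{1}{\left(\left(- \frac{85}{8}\right) 23104 + \frac{213}{8}\right) - 35062} - 22885} = \frac{33044}{\frac{1}{\left(-245480 + \frac{213}{8}\right) - 35062} - 22885} = \frac{33044}{\frac{1}{- \frac{1963627}{8} - 35062} - 22885} = \frac{33044}{\frac{1}{- \frac{2244123}{8}} - 22885} = \frac{33044}{- \frac{8}{2244123} - 22885} = \frac{33044}{- \frac{51356754863}{2244123}} = 33044 \left(- \frac{2244123}{51356754863}\right) = - \frac{74154800412}{51356754863}$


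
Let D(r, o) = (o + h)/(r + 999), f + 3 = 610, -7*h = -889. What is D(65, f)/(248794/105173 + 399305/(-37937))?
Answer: -1464310953067/17320646810684 ≈ -0.084541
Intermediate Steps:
h = 127 (h = -⅐*(-889) = 127)
f = 607 (f = -3 + 610 = 607)
D(r, o) = (127 + o)/(999 + r) (D(r, o) = (o + 127)/(r + 999) = (127 + o)/(999 + r))
D(65, f)/(248794/105173 + 399305/(-37937)) = ((127 + 607)/(999 + 65))/(248794/105173 + 399305/(-37937)) = (734/1064)/(248794*(1/105173) + 399305*(-1/37937)) = ((1/1064)*734)/(248794/105173 - 399305/37937) = 367/(532*(-32557606787/3989948101)) = (367/532)*(-3989948101/32557606787) = -1464310953067/17320646810684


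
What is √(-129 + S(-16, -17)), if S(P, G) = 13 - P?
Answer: 10*I ≈ 10.0*I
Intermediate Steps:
√(-129 + S(-16, -17)) = √(-129 + (13 - 1*(-16))) = √(-129 + (13 + 16)) = √(-129 + 29) = √(-100) = 10*I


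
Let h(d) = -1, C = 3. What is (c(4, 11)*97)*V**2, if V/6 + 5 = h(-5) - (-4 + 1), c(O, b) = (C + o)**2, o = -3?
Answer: 0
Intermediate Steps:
c(O, b) = 0 (c(O, b) = (3 - 3)**2 = 0**2 = 0)
V = -18 (V = -30 + 6*(-1 - (-4 + 1)) = -30 + 6*(-1 - 1*(-3)) = -30 + 6*(-1 + 3) = -30 + 6*2 = -30 + 12 = -18)
(c(4, 11)*97)*V**2 = (0*97)*(-18)**2 = 0*324 = 0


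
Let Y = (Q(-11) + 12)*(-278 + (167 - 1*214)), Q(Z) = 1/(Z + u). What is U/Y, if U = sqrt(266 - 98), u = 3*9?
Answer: -32*sqrt(42)/62725 ≈ -0.0033062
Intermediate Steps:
u = 27
Q(Z) = 1/(27 + Z) (Q(Z) = 1/(Z + 27) = 1/(27 + Z))
U = 2*sqrt(42) (U = sqrt(168) = 2*sqrt(42) ≈ 12.961)
Y = -62725/16 (Y = (1/(27 - 11) + 12)*(-278 + (167 - 1*214)) = (1/16 + 12)*(-278 + (167 - 214)) = (1/16 + 12)*(-278 - 47) = (193/16)*(-325) = -62725/16 ≈ -3920.3)
U/Y = (2*sqrt(42))/(-62725/16) = (2*sqrt(42))*(-16/62725) = -32*sqrt(42)/62725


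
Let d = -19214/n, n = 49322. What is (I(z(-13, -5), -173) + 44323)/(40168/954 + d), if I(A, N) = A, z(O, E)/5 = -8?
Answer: 40070313927/37746845 ≈ 1061.6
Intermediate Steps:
z(O, E) = -40 (z(O, E) = 5*(-8) = -40)
d = -739/1897 (d = -19214/49322 = -19214*1/49322 = -739/1897 ≈ -0.38956)
(I(z(-13, -5), -173) + 44323)/(40168/954 + d) = (-40 + 44323)/(40168/954 - 739/1897) = 44283/(40168*(1/954) - 739/1897) = 44283/(20084/477 - 739/1897) = 44283/(37746845/904869) = 44283*(904869/37746845) = 40070313927/37746845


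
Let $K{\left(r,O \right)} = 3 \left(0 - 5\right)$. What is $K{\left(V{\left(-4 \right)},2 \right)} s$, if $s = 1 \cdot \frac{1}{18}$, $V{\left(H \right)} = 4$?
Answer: $- \frac{5}{6} \approx -0.83333$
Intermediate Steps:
$s = \frac{1}{18}$ ($s = 1 \cdot \frac{1}{18} = \frac{1}{18} \approx 0.055556$)
$K{\left(r,O \right)} = -15$ ($K{\left(r,O \right)} = 3 \left(0 - 5\right) = 3 \left(-5\right) = -15$)
$K{\left(V{\left(-4 \right)},2 \right)} s = \left(-15\right) \frac{1}{18} = - \frac{5}{6}$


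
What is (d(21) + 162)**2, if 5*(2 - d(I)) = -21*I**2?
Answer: 101626561/25 ≈ 4.0651e+6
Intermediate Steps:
d(I) = 2 + 21*I**2/5 (d(I) = 2 - (-21)*I**2/5 = 2 + 21*I**2/5)
(d(21) + 162)**2 = ((2 + (21/5)*21**2) + 162)**2 = ((2 + (21/5)*441) + 162)**2 = ((2 + 9261/5) + 162)**2 = (9271/5 + 162)**2 = (10081/5)**2 = 101626561/25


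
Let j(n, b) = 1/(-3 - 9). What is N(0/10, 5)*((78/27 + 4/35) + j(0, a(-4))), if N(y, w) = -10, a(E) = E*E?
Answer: -3679/126 ≈ -29.198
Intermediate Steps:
a(E) = E²
j(n, b) = -1/12 (j(n, b) = 1/(-12) = -1/12)
N(0/10, 5)*((78/27 + 4/35) + j(0, a(-4))) = -10*((78/27 + 4/35) - 1/12) = -10*((78*(1/27) + 4*(1/35)) - 1/12) = -10*((26/9 + 4/35) - 1/12) = -10*(946/315 - 1/12) = -10*3679/1260 = -3679/126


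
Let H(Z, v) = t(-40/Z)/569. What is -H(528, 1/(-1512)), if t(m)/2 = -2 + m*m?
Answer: 8687/1239282 ≈ 0.0070097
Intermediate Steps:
t(m) = -4 + 2*m² (t(m) = 2*(-2 + m*m) = 2*(-2 + m²) = -4 + 2*m²)
H(Z, v) = -4/569 + 3200/(569*Z²) (H(Z, v) = (-4 + 2*(-40/Z)²)/569 = (-4 + 2*(1600/Z²))*(1/569) = (-4 + 3200/Z²)*(1/569) = -4/569 + 3200/(569*Z²))
-H(528, 1/(-1512)) = -(-4/569 + (3200/569)/528²) = -(-4/569 + (3200/569)*(1/278784)) = -(-4/569 + 25/1239282) = -1*(-8687/1239282) = 8687/1239282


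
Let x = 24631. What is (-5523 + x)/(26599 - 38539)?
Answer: -4777/2985 ≈ -1.6003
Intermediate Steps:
(-5523 + x)/(26599 - 38539) = (-5523 + 24631)/(26599 - 38539) = 19108/(-11940) = 19108*(-1/11940) = -4777/2985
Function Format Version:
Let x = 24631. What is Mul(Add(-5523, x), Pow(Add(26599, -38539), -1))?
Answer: Rational(-4777, 2985) ≈ -1.6003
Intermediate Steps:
Mul(Add(-5523, x), Pow(Add(26599, -38539), -1)) = Mul(Add(-5523, 24631), Pow(Add(26599, -38539), -1)) = Mul(19108, Pow(-11940, -1)) = Mul(19108, Rational(-1, 11940)) = Rational(-4777, 2985)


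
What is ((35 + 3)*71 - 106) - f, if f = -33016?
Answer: 35608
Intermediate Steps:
((35 + 3)*71 - 106) - f = ((35 + 3)*71 - 106) - 1*(-33016) = (38*71 - 106) + 33016 = (2698 - 106) + 33016 = 2592 + 33016 = 35608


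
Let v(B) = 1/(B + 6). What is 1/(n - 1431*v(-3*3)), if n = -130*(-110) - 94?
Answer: 1/14683 ≈ 6.8106e-5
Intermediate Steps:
v(B) = 1/(6 + B)
n = 14206 (n = 14300 - 94 = 14206)
1/(n - 1431*v(-3*3)) = 1/(14206 - 1431/(6 - 3*3)) = 1/(14206 - 1431/(6 - 9)) = 1/(14206 - 1431/(-3)) = 1/(14206 - 1431*(-⅓)) = 1/(14206 + 477) = 1/14683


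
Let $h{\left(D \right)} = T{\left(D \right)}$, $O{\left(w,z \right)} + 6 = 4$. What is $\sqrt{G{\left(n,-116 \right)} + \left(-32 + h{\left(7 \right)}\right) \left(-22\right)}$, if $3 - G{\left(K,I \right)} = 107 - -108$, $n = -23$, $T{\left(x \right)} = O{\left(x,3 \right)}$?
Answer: $2 \sqrt{134} \approx 23.152$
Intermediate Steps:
$O{\left(w,z \right)} = -2$ ($O{\left(w,z \right)} = -6 + 4 = -2$)
$T{\left(x \right)} = -2$
$h{\left(D \right)} = -2$
$G{\left(K,I \right)} = -212$ ($G{\left(K,I \right)} = 3 - \left(107 - -108\right) = 3 - \left(107 + 108\right) = 3 - 215 = -212$)
$\sqrt{G{\left(n,-116 \right)} + \left(-32 + h{\left(7 \right)}\right) \left(-22\right)} = \sqrt{-212 + \left(-32 - 2\right) \left(-22\right)} = \sqrt{-212 - -748} = \sqrt{-212 + 748} = \sqrt{536} = 2 \sqrt{134}$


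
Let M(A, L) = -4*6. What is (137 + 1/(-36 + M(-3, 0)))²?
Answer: 67551961/3600 ≈ 18764.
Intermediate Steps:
M(A, L) = -24
(137 + 1/(-36 + M(-3, 0)))² = (137 + 1/(-36 - 24))² = (137 + 1/(-60))² = (137 - 1/60)² = (8219/60)² = 67551961/3600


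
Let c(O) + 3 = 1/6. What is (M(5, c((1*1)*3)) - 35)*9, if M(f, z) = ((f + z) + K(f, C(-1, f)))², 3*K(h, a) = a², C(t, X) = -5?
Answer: 2709/4 ≈ 677.25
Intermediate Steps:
K(h, a) = a²/3
c(O) = -17/6 (c(O) = -3 + 1/6 = -3 + ⅙ = -17/6)
M(f, z) = (25/3 + f + z)² (M(f, z) = ((f + z) + (⅓)*(-5)²)² = ((f + z) + (⅓)*25)² = ((f + z) + 25/3)² = (25/3 + f + z)²)
(M(5, c((1*1)*3)) - 35)*9 = ((25 + 3*5 + 3*(-17/6))²/9 - 35)*9 = ((25 + 15 - 17/2)²/9 - 35)*9 = ((63/2)²/9 - 35)*9 = ((⅑)*(3969/4) - 35)*9 = (441/4 - 35)*9 = (301/4)*9 = 2709/4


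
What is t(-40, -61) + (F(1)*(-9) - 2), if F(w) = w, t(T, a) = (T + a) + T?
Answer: -152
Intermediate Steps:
t(T, a) = a + 2*T
t(-40, -61) + (F(1)*(-9) - 2) = (-61 + 2*(-40)) + (1*(-9) - 2) = (-61 - 80) + (-9 - 2) = -141 - 11 = -152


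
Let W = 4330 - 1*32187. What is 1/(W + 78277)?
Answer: 1/50420 ≈ 1.9833e-5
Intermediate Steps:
W = -27857 (W = 4330 - 32187 = -27857)
1/(W + 78277) = 1/(-27857 + 78277) = 1/50420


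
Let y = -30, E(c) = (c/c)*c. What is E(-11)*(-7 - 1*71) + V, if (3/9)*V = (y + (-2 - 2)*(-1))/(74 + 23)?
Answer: 83148/97 ≈ 857.20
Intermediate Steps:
E(c) = c (E(c) = 1*c = c)
V = -78/97 (V = 3*((-30 + (-2 - 2)*(-1))/(74 + 23)) = 3*((-30 - 4*(-1))/97) = 3*((-30 + 4)*(1/97)) = 3*(-26*1/97) = 3*(-26/97) = -78/97 ≈ -0.80412)
E(-11)*(-7 - 1*71) + V = -11*(-7 - 1*71) - 78/97 = -11*(-7 - 71) - 78/97 = -11*(-78) - 78/97 = 858 - 78/97 = 83148/97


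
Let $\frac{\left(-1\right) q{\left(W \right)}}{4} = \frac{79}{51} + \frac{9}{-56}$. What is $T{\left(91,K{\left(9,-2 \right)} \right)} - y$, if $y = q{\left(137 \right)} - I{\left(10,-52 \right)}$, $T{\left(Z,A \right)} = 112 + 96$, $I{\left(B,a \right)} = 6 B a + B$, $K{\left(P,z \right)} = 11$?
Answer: $- \frac{2068063}{714} \approx -2896.4$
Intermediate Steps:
$q{\left(W \right)} = - \frac{3965}{714}$ ($q{\left(W \right)} = - 4 \left(\frac{79}{51} + \frac{9}{-56}\right) = - 4 \left(79 \cdot \frac{1}{51} + 9 \left(- \frac{1}{56}\right)\right) = - 4 \left(\frac{79}{51} - \frac{9}{56}\right) = \left(-4\right) \frac{3965}{2856} = - \frac{3965}{714}$)
$I{\left(B,a \right)} = B + 6 B a$ ($I{\left(B,a \right)} = 6 B a + B = B + 6 B a$)
$T{\left(Z,A \right)} = 208$
$y = \frac{2216575}{714}$ ($y = - \frac{3965}{714} - 10 \left(1 + 6 \left(-52\right)\right) = - \frac{3965}{714} - 10 \left(1 - 312\right) = - \frac{3965}{714} - 10 \left(-311\right) = - \frac{3965}{714} - -3110 = - \frac{3965}{714} + 3110 = \frac{2216575}{714} \approx 3104.4$)
$T{\left(91,K{\left(9,-2 \right)} \right)} - y = 208 - \frac{2216575}{714} = - \frac{2068063}{714}$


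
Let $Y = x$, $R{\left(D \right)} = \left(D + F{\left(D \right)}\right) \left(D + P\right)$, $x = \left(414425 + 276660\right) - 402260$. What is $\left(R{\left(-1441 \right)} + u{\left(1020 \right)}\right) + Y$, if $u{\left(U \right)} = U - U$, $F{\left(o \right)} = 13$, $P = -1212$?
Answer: $4077309$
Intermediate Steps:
$u{\left(U \right)} = 0$
$x = 288825$ ($x = 691085 - 402260 = 288825$)
$R{\left(D \right)} = \left(-1212 + D\right) \left(13 + D\right)$ ($R{\left(D \right)} = \left(D + 13\right) \left(D - 1212\right) = \left(13 + D\right) \left(-1212 + D\right) = \left(-1212 + D\right) \left(13 + D\right)$)
$Y = 288825$
$\left(R{\left(-1441 \right)} + u{\left(1020 \right)}\right) + Y = \left(\left(-15756 + \left(-1441\right)^{2} - -1727759\right) + 0\right) + 288825 = \left(\left(-15756 + 2076481 + 1727759\right) + 0\right) + 288825 = \left(3788484 + 0\right) + 288825 = 3788484 + 288825 = 4077309$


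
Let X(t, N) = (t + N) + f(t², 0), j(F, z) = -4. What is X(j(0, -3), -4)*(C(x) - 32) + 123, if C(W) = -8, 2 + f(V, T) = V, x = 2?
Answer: -117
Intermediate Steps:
f(V, T) = -2 + V
X(t, N) = -2 + N + t + t² (X(t, N) = (t + N) + (-2 + t²) = (N + t) + (-2 + t²) = -2 + N + t + t²)
X(j(0, -3), -4)*(C(x) - 32) + 123 = (-2 - 4 - 4 + (-4)²)*(-8 - 32) + 123 = (-2 - 4 - 4 + 16)*(-40) + 123 = 6*(-40) + 123 = -240 + 123 = -117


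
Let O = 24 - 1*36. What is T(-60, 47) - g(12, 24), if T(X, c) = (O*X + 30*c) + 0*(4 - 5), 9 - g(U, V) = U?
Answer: 2133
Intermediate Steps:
g(U, V) = 9 - U
O = -12 (O = 24 - 36 = -12)
T(X, c) = -12*X + 30*c (T(X, c) = (-12*X + 30*c) + 0*(4 - 5) = (-12*X + 30*c) + 0*(-1) = (-12*X + 30*c) + 0 = -12*X + 30*c)
T(-60, 47) - g(12, 24) = (-12*(-60) + 30*47) - (9 - 1*12) = (720 + 1410) - (9 - 12) = 2130 - 1*(-3) = 2130 + 3 = 2133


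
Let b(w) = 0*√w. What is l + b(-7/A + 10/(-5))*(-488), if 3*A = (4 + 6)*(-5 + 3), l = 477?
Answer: 477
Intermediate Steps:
A = -20/3 (A = ((4 + 6)*(-5 + 3))/3 = (10*(-2))/3 = (⅓)*(-20) = -20/3 ≈ -6.6667)
b(w) = 0
l + b(-7/A + 10/(-5))*(-488) = 477 + 0*(-488) = 477 + 0 = 477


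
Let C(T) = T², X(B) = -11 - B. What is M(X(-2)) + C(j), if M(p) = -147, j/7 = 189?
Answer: 1750182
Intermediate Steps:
j = 1323 (j = 7*189 = 1323)
M(X(-2)) + C(j) = -147 + 1323² = -147 + 1750329 = 1750182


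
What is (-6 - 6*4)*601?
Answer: -18030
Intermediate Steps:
(-6 - 6*4)*601 = (-6 - 24)*601 = -30*601 = -18030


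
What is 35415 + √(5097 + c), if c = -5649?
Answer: 35415 + 2*I*√138 ≈ 35415.0 + 23.495*I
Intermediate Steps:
35415 + √(5097 + c) = 35415 + √(5097 - 5649) = 35415 + √(-552) = 35415 + 2*I*√138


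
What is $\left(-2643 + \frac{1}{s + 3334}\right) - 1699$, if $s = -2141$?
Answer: $- \frac{5180005}{1193} \approx -4342.0$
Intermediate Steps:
$\left(-2643 + \frac{1}{s + 3334}\right) - 1699 = \left(-2643 + \frac{1}{-2141 + 3334}\right) - 1699 = \left(-2643 + \frac{1}{1193}\right) - 1699 = - \frac{3153098}{1193} - 1699 = - \frac{5180005}{1193}$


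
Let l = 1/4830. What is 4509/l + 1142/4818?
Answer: 52464334801/2409 ≈ 2.1778e+7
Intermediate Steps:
l = 1/4830 ≈ 0.00020704
4509/l + 1142/4818 = 4509/(1/4830) + 1142/4818 = 4509*4830 + 1142*(1/4818) = 21778470 + 571/2409 = 52464334801/2409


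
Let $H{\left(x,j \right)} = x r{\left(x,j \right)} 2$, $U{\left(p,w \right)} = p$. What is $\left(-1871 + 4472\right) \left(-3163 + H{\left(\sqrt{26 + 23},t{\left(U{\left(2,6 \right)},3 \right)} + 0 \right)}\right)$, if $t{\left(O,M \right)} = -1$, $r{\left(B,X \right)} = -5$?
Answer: $-8409033$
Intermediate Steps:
$H{\left(x,j \right)} = - 10 x$ ($H{\left(x,j \right)} = x \left(-5\right) 2 = - 5 x 2 = - 10 x$)
$\left(-1871 + 4472\right) \left(-3163 + H{\left(\sqrt{26 + 23},t{\left(U{\left(2,6 \right)},3 \right)} + 0 \right)}\right) = \left(-1871 + 4472\right) \left(-3163 - 10 \sqrt{26 + 23}\right) = 2601 \left(-3163 - 10 \sqrt{49}\right) = 2601 \left(-3163 - 70\right) = 2601 \left(-3233\right) = -8409033$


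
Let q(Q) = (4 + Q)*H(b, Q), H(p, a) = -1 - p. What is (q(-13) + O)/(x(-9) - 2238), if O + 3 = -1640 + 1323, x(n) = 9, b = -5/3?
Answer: 326/2229 ≈ 0.14625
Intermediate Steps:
b = -5/3 (b = -5*1/3 = -5/3 ≈ -1.6667)
q(Q) = 8/3 + 2*Q/3 (q(Q) = (4 + Q)*(-1 - 1*(-5/3)) = (4 + Q)*(-1 + 5/3) = (4 + Q)*(2/3) = 8/3 + 2*Q/3)
O = -320 (O = -3 + (-1640 + 1323) = -3 - 317 = -320)
(q(-13) + O)/(x(-9) - 2238) = ((8/3 + (2/3)*(-13)) - 320)/(9 - 2238) = ((8/3 - 26/3) - 320)/(-2229) = (-6 - 320)*(-1/2229) = -326*(-1/2229) = 326/2229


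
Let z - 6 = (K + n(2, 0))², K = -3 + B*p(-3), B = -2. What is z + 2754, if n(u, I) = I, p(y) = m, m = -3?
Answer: 2769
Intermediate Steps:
p(y) = -3
K = 3 (K = -3 - 2*(-3) = -3 + 6 = 3)
z = 15 (z = 6 + (3 + 0)² = 6 + 3² = 6 + 9 = 15)
z + 2754 = 15 + 2754 = 2769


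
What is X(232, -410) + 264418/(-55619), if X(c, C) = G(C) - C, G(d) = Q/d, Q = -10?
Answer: 924169871/2280379 ≈ 405.27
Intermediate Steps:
G(d) = -10/d
X(c, C) = -C - 10/C (X(c, C) = -10/C - C = -C - 10/C)
X(232, -410) + 264418/(-55619) = (-1*(-410) - 10/(-410)) + 264418/(-55619) = (410 - 10*(-1/410)) + 264418*(-1/55619) = (410 + 1/41) - 264418/55619 = 16811/41 - 264418/55619 = 924169871/2280379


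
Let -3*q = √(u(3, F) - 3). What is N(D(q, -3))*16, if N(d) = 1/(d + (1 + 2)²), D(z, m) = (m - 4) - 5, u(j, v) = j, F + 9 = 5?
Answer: -16/3 ≈ -5.3333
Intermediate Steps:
F = -4 (F = -9 + 5 = -4)
q = 0 (q = -√(3 - 3)/3 = -√0/3 = -⅓*0 = 0)
D(z, m) = -9 + m (D(z, m) = (-4 + m) - 5 = -9 + m)
N(d) = 1/(9 + d) (N(d) = 1/(d + 3²) = 1/(d + 9) = 1/(9 + d))
N(D(q, -3))*16 = 16/(9 + (-9 - 3)) = 16/(9 - 12) = 16/(-3) = -⅓*16 = -16/3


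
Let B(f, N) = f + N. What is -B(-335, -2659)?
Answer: 2994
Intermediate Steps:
B(f, N) = N + f
-B(-335, -2659) = -(-2659 - 335) = -1*(-2994) = 2994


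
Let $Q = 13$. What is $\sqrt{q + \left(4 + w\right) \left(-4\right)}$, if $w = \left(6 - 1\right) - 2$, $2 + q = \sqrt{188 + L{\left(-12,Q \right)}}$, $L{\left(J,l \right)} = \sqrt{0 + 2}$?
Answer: $\sqrt{-30 + \sqrt{188 + \sqrt{2}}} \approx 4.0295 i$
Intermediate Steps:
$L{\left(J,l \right)} = \sqrt{2}$
$q = -2 + \sqrt{188 + \sqrt{2}} \approx 11.763$
$w = 3$ ($w = 5 - 2 = 3$)
$\sqrt{q + \left(4 + w\right) \left(-4\right)} = \sqrt{\left(-2 + \sqrt{188 + \sqrt{2}}\right) + \left(4 + 3\right) \left(-4\right)} = \sqrt{\left(-2 + \sqrt{188 + \sqrt{2}}\right) + 7 \left(-4\right)} = \sqrt{\left(-2 + \sqrt{188 + \sqrt{2}}\right) - 28} = \sqrt{-30 + \sqrt{188 + \sqrt{2}}}$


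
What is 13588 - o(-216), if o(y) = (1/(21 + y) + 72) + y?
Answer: 2677741/195 ≈ 13732.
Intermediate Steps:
o(y) = 72 + y + 1/(21 + y) (o(y) = (72 + 1/(21 + y)) + y = 72 + y + 1/(21 + y))
13588 - o(-216) = 13588 - (1513 + (-216)² + 93*(-216))/(21 - 216) = 13588 - (1513 + 46656 - 20088)/(-195) = 13588 - (-1)*28081/195 = 13588 - 1*(-28081/195) = 13588 + 28081/195 = 2677741/195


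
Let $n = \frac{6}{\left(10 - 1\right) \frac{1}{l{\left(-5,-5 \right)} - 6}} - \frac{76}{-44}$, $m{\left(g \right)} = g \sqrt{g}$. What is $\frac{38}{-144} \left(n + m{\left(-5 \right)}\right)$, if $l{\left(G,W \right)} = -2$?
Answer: $\frac{2261}{2376} + \frac{95 i \sqrt{5}}{72} \approx 0.9516 + 2.9504 i$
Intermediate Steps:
$m{\left(g \right)} = g^{\frac{3}{2}}$
$n = - \frac{119}{33}$ ($n = \frac{6}{\left(10 - 1\right) \frac{1}{-2 - 6}} - \frac{76}{-44} = \frac{6}{9 \frac{1}{-8}} - - \frac{19}{11} = \frac{6}{9 \left(- \frac{1}{8}\right)} + \frac{19}{11} = \frac{6}{- \frac{9}{8}} + \frac{19}{11} = 6 \left(- \frac{8}{9}\right) + \frac{19}{11} = - \frac{16}{3} + \frac{19}{11} = - \frac{119}{33} \approx -3.6061$)
$\frac{38}{-144} \left(n + m{\left(-5 \right)}\right) = \frac{38}{-144} \left(- \frac{119}{33} + \left(-5\right)^{\frac{3}{2}}\right) = 38 \left(- \frac{1}{144}\right) \left(- \frac{119}{33} - 5 i \sqrt{5}\right) = - \frac{19 \left(- \frac{119}{33} - 5 i \sqrt{5}\right)}{72} = \frac{2261}{2376} + \frac{95 i \sqrt{5}}{72}$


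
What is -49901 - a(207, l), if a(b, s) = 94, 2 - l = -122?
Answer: -49995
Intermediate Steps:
l = 124 (l = 2 - 1*(-122) = 2 + 122 = 124)
-49901 - a(207, l) = -49901 - 1*94 = -49901 - 94 = -49995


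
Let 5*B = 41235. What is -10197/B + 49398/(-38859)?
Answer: -89292281/35607797 ≈ -2.5077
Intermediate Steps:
B = 8247 (B = (⅕)*41235 = 8247)
-10197/B + 49398/(-38859) = -10197/8247 + 49398/(-38859) = -10197*1/8247 + 49398*(-1/38859) = -3399/2749 - 16466/12953 = -89292281/35607797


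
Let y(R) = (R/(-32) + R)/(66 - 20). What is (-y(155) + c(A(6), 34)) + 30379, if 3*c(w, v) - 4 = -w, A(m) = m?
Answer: 134136305/4416 ≈ 30375.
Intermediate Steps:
y(R) = 31*R/1472 (y(R) = (R*(-1/32) + R)/46 = (-R/32 + R)*(1/46) = (31*R/32)*(1/46) = 31*R/1472)
c(w, v) = 4/3 - w/3 (c(w, v) = 4/3 + (-w)/3 = 4/3 - w/3)
(-y(155) + c(A(6), 34)) + 30379 = (-31*155/1472 + (4/3 - ⅓*6)) + 30379 = (-1*4805/1472 + (4/3 - 2)) + 30379 = (-4805/1472 - ⅔) + 30379 = -17359/4416 + 30379 = 134136305/4416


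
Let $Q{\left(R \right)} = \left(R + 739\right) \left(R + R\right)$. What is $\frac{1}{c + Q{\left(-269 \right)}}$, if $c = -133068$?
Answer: $- \frac{1}{385928} \approx -2.5912 \cdot 10^{-6}$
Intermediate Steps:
$Q{\left(R \right)} = 2 R \left(739 + R\right)$ ($Q{\left(R \right)} = \left(739 + R\right) 2 R = 2 R \left(739 + R\right)$)
$\frac{1}{c + Q{\left(-269 \right)}} = \frac{1}{-133068 + 2 \left(-269\right) \left(739 - 269\right)} = \frac{1}{-133068 + 2 \left(-269\right) 470} = \frac{1}{-133068 - 252860} = \frac{1}{-385928} = - \frac{1}{385928}$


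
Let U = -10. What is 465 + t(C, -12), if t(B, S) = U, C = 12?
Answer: 455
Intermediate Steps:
t(B, S) = -10
465 + t(C, -12) = 465 - 10 = 455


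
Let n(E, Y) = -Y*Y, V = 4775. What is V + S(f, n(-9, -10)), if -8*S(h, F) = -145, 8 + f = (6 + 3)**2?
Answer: 38345/8 ≈ 4793.1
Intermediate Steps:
n(E, Y) = -Y**2
f = 73 (f = -8 + (6 + 3)**2 = -8 + 9**2 = -8 + 81 = 73)
S(h, F) = 145/8 (S(h, F) = -1/8*(-145) = 145/8)
V + S(f, n(-9, -10)) = 4775 + 145/8 = 38345/8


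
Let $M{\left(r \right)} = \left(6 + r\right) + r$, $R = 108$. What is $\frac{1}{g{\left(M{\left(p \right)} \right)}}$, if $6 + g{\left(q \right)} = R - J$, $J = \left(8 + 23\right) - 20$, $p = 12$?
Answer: $\frac{1}{91} \approx 0.010989$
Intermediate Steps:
$J = 11$ ($J = 31 - 20 = 11$)
$M{\left(r \right)} = 6 + 2 r$
$g{\left(q \right)} = 91$ ($g{\left(q \right)} = -6 + \left(108 - 11\right) = -6 + 97 = 91$)
$\frac{1}{g{\left(M{\left(p \right)} \right)}} = \frac{1}{91}$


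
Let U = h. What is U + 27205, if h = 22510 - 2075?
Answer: 47640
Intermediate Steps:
h = 20435
U = 20435
U + 27205 = 20435 + 27205 = 47640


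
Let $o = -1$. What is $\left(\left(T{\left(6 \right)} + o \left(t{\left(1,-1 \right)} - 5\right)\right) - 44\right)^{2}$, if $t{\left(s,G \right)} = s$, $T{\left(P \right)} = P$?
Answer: $1156$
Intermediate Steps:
$\left(\left(T{\left(6 \right)} + o \left(t{\left(1,-1 \right)} - 5\right)\right) - 44\right)^{2} = \left(\left(6 - \left(1 - 5\right)\right) - 44\right)^{2} = \left(\left(6 - -4\right) - 44\right)^{2} = \left(\left(6 + 4\right) - 44\right)^{2} = \left(10 - 44\right)^{2} = \left(-34\right)^{2} = 1156$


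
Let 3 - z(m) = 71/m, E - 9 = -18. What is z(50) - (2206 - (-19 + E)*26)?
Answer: -146621/50 ≈ -2932.4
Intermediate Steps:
E = -9 (E = 9 - 18 = -9)
z(m) = 3 - 71/m
z(50) - (2206 - (-19 + E)*26) = (3 - 71/50) - (2206 - (-19 - 9)*26) = (3 - 71*1/50) - (2206 - (-28)*26) = (3 - 71/50) - (2206 - 1*(-728)) = 79/50 - (2206 + 728) = 79/50 - 1*2934 = 79/50 - 2934 = -146621/50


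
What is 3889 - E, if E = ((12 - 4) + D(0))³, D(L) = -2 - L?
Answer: 3673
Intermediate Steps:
E = 216 (E = ((12 - 4) + (-2 - 1*0))³ = (8 + (-2 + 0))³ = (8 - 2)³ = 6³ = 216)
3889 - E = 3889 - 1*216 = 3889 - 216 = 3673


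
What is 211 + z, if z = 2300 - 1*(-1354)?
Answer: 3865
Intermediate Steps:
z = 3654 (z = 2300 + 1354 = 3654)
211 + z = 211 + 3654 = 3865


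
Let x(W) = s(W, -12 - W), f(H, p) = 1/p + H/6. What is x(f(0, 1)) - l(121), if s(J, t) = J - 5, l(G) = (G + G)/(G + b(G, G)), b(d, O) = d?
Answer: -5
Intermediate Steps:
f(H, p) = 1/p + H/6 (f(H, p) = 1/p + H*(⅙) = 1/p + H/6)
l(G) = 1 (l(G) = (G + G)/(G + G) = (2*G)/((2*G)) = (2*G)*(1/(2*G)) = 1)
s(J, t) = -5 + J
x(W) = -5 + W
x(f(0, 1)) - l(121) = (-5 + (1/1 + (⅙)*0)) - 1*1 = (-5 + (1 + 0)) - 1 = (-5 + 1) - 1 = -4 - 1 = -5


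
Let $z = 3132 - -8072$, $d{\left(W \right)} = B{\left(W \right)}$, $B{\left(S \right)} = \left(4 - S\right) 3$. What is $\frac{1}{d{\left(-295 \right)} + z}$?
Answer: $\frac{1}{12101} \approx 8.2638 \cdot 10^{-5}$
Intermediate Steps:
$B{\left(S \right)} = 12 - 3 S$
$d{\left(W \right)} = 12 - 3 W$
$z = 11204$ ($z = 3132 + 8072 = 11204$)
$\frac{1}{d{\left(-295 \right)} + z} = \frac{1}{\left(12 - -885\right) + 11204} = \frac{1}{\left(12 + 885\right) + 11204} = \frac{1}{897 + 11204} = \frac{1}{12101}$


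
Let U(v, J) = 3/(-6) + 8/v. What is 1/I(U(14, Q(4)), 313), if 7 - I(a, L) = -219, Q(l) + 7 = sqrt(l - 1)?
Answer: 1/226 ≈ 0.0044248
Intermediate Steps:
Q(l) = -7 + sqrt(-1 + l) (Q(l) = -7 + sqrt(l - 1) = -7 + sqrt(-1 + l))
U(v, J) = -1/2 + 8/v (U(v, J) = 3*(-1/6) + 8/v = -1/2 + 8/v)
I(a, L) = 226 (I(a, L) = 7 - 1*(-219) = 7 + 219 = 226)
1/I(U(14, Q(4)), 313) = 1/226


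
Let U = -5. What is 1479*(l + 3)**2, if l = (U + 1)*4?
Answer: 249951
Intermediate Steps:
l = -16 (l = (-5 + 1)*4 = -4*4 = -16)
1479*(l + 3)**2 = 1479*(-16 + 3)**2 = 1479*(-13)**2 = 1479*169 = 249951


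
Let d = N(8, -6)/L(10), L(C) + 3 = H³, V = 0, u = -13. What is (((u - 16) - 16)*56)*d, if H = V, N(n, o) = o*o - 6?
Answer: 25200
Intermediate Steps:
N(n, o) = -6 + o² (N(n, o) = o² - 6 = -6 + o²)
H = 0
L(C) = -3 (L(C) = -3 + 0³ = -3 + 0 = -3)
d = -10 (d = (-6 + (-6)²)/(-3) = (-6 + 36)*(-⅓) = 30*(-⅓) = -10)
(((u - 16) - 16)*56)*d = (((-13 - 16) - 16)*56)*(-10) = ((-29 - 16)*56)*(-10) = -45*56*(-10) = -2520*(-10) = 25200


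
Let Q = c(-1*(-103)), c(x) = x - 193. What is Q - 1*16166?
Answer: -16256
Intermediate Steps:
c(x) = -193 + x
Q = -90 (Q = -193 - 1*(-103) = -193 + 103 = -90)
Q - 1*16166 = -90 - 1*16166 = -90 - 16166 = -16256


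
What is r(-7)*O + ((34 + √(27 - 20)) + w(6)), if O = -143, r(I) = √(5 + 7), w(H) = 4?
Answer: 38 + √7 - 286*√3 ≈ -454.72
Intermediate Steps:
r(I) = 2*√3 (r(I) = √12 = 2*√3)
r(-7)*O + ((34 + √(27 - 20)) + w(6)) = (2*√3)*(-143) + ((34 + √(27 - 20)) + 4) = -286*√3 + ((34 + √7) + 4) = -286*√3 + (38 + √7) = 38 + √7 - 286*√3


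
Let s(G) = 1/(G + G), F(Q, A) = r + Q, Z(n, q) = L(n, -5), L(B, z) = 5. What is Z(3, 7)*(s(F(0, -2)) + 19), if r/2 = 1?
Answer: 385/4 ≈ 96.250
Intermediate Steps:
r = 2 (r = 2*1 = 2)
Z(n, q) = 5
F(Q, A) = 2 + Q
s(G) = 1/(2*G)
Z(3, 7)*(s(F(0, -2)) + 19) = 5*(1/(2*(2 + 0)) + 19) = 5*((½)/2 + 19) = 5*((½)*(½) + 19) = 5*(¼ + 19) = 5*(77/4) = 385/4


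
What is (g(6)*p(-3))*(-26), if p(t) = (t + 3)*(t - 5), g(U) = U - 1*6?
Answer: 0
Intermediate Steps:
g(U) = -6 + U (g(U) = U - 6 = -6 + U)
p(t) = (-5 + t)*(3 + t) (p(t) = (3 + t)*(-5 + t) = (-5 + t)*(3 + t))
(g(6)*p(-3))*(-26) = ((-6 + 6)*(-15 + (-3)**2 - 2*(-3)))*(-26) = (0*(-15 + 9 + 6))*(-26) = (0*0)*(-26) = 0*(-26) = 0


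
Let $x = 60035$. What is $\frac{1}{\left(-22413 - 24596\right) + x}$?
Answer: $\frac{1}{13026} \approx 7.677 \cdot 10^{-5}$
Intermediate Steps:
$\frac{1}{\left(-22413 - 24596\right) + x} = \frac{1}{\left(-22413 - 24596\right) + 60035} = \frac{1}{-47009 + 60035} = \frac{1}{13026}$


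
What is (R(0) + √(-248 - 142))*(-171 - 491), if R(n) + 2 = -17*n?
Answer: 1324 - 662*I*√390 ≈ 1324.0 - 13073.0*I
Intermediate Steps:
R(n) = -2 - 17*n
(R(0) + √(-248 - 142))*(-171 - 491) = ((-2 - 17*0) + √(-248 - 142))*(-171 - 491) = ((-2 + 0) + √(-390))*(-662) = (-2 + I*√390)*(-662) = 1324 - 662*I*√390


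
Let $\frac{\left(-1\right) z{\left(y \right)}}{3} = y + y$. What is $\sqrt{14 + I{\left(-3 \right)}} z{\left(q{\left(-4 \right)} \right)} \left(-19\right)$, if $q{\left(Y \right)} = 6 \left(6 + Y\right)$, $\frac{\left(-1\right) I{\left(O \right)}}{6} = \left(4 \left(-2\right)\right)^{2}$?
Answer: $1368 i \sqrt{370} \approx 26314.0 i$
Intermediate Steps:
$I{\left(O \right)} = -384$ ($I{\left(O \right)} = - 6 \left(4 \left(-2\right)\right)^{2} = - 6 \left(-8\right)^{2} = \left(-6\right) 64 = -384$)
$q{\left(Y \right)} = 36 + 6 Y$
$z{\left(y \right)} = - 6 y$ ($z{\left(y \right)} = - 3 \left(y + y\right) = - 3 \cdot 2 y = - 6 y$)
$\sqrt{14 + I{\left(-3 \right)}} z{\left(q{\left(-4 \right)} \right)} \left(-19\right) = \sqrt{14 - 384} \left(- 6 \left(36 + 6 \left(-4\right)\right)\right) \left(-19\right) = \sqrt{-370} \left(- 6 \left(36 - 24\right)\right) \left(-19\right) = i \sqrt{370} \left(\left(-6\right) 12\right) \left(-19\right) = i \sqrt{370} \left(-72\right) \left(-19\right) = - 72 i \sqrt{370} \left(-19\right) = 1368 i \sqrt{370}$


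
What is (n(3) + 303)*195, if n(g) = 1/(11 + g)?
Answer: 827385/14 ≈ 59099.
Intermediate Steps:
(n(3) + 303)*195 = (1/(11 + 3) + 303)*195 = (1/14 + 303)*195 = (4243/14)*195 = 827385/14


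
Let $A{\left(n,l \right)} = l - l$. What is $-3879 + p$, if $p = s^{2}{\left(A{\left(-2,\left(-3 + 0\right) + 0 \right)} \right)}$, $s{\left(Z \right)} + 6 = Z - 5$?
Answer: $-3758$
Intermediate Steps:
$A{\left(n,l \right)} = 0$
$s{\left(Z \right)} = -11 + Z$ ($s{\left(Z \right)} = -6 + \left(Z - 5\right) = -6 + \left(-5 + Z\right) = -11 + Z$)
$p = 121$ ($p = \left(-11 + 0\right)^{2} = \left(-11\right)^{2} = 121$)
$-3879 + p = -3879 + 121 = -3758$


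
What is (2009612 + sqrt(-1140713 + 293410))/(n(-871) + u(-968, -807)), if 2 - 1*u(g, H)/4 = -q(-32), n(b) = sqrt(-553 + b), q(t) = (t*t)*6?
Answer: 3087768838/37773405 + sqrt(75409967)/151093620 - 502403*I*sqrt(89)/37773405 + 3073*I*sqrt(847303)/75546810 ≈ 81.745 - 0.088034*I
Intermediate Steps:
q(t) = 6*t**2 (q(t) = t**2*6 = 6*t**2)
u(g, H) = 24584 (u(g, H) = 8 - (-4)*6*(-32)**2 = 8 - (-4)*6*1024 = 8 - (-4)*6144 = 8 - 4*(-6144) = 8 + 24576 = 24584)
(2009612 + sqrt(-1140713 + 293410))/(n(-871) + u(-968, -807)) = (2009612 + sqrt(-1140713 + 293410))/(sqrt(-553 - 871) + 24584) = (2009612 + sqrt(-847303))/(sqrt(-1424) + 24584) = (2009612 + I*sqrt(847303))/(4*I*sqrt(89) + 24584) = (2009612 + I*sqrt(847303))/(24584 + 4*I*sqrt(89))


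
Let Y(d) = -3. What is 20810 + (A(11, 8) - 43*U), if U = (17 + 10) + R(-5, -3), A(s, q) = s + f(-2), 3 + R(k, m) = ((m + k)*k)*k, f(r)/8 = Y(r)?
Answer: 28365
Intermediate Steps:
f(r) = -24 (f(r) = 8*(-3) = -24)
R(k, m) = -3 + k²*(k + m) (R(k, m) = -3 + ((m + k)*k)*k = -3 + ((k + m)*k)*k = -3 + (k*(k + m))*k = -3 + k²*(k + m))
A(s, q) = -24 + s (A(s, q) = s - 24 = -24 + s)
U = -176 (U = (17 + 10) + (-3 + (-5)³ - 3*(-5)²) = 27 + (-3 - 125 - 3*25) = 27 + (-3 - 125 - 75) = 27 - 203 = -176)
20810 + (A(11, 8) - 43*U) = 20810 + ((-24 + 11) - 43*(-176)) = 20810 + (-13 + 7568) = 20810 + 7555 = 28365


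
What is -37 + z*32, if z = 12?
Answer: 347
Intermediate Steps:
-37 + z*32 = -37 + 12*32 = -37 + 384 = 347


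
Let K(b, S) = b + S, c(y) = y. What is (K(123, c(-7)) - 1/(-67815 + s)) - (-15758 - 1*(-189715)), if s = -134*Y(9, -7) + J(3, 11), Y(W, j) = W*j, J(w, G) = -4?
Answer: -10322157056/59377 ≈ -1.7384e+5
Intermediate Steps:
K(b, S) = S + b
s = 8438 (s = -1206*(-7) - 4 = -134*(-63) - 4 = 8442 - 4 = 8438)
(K(123, c(-7)) - 1/(-67815 + s)) - (-15758 - 1*(-189715)) = ((-7 + 123) - 1/(-67815 + 8438)) - (-15758 - 1*(-189715)) = (116 - 1/(-59377)) - (-15758 + 189715) = (116 - 1*(-1/59377)) - 1*173957 = (116 + 1/59377) - 173957 = 6887733/59377 - 173957 = -10322157056/59377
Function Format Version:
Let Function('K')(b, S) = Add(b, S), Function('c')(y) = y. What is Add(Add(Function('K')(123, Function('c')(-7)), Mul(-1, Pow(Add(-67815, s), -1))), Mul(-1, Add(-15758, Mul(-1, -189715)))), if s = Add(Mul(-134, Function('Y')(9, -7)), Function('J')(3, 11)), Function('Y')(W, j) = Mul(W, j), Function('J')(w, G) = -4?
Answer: Rational(-10322157056, 59377) ≈ -1.7384e+5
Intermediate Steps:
Function('K')(b, S) = Add(S, b)
s = 8438 (s = Add(Mul(-134, Mul(9, -7)), -4) = Add(Mul(-134, -63), -4) = Add(8442, -4) = 8438)
Add(Add(Function('K')(123, Function('c')(-7)), Mul(-1, Pow(Add(-67815, s), -1))), Mul(-1, Add(-15758, Mul(-1, -189715)))) = Add(Add(Add(-7, 123), Mul(-1, Pow(Add(-67815, 8438), -1))), Mul(-1, Add(-15758, Mul(-1, -189715)))) = Add(Add(116, Mul(-1, Pow(-59377, -1))), Mul(-1, Add(-15758, 189715))) = Add(Add(116, Mul(-1, Rational(-1, 59377))), Mul(-1, 173957)) = Add(Add(116, Rational(1, 59377)), -173957) = Add(Rational(6887733, 59377), -173957) = Rational(-10322157056, 59377)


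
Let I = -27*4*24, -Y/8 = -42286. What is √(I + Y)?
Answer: 4*√20981 ≈ 579.39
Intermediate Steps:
Y = 338288 (Y = -8*(-42286) = 338288)
I = -2592 (I = -108*24 = -2592)
√(I + Y) = √(-2592 + 338288) = √335696 = 4*√20981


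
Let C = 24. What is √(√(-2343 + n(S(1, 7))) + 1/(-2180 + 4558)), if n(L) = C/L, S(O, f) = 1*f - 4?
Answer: √(2378 + 5654884*I*√2335)/2378 ≈ 4.9154 + 4.9154*I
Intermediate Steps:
S(O, f) = -4 + f (S(O, f) = f - 4 = -4 + f)
n(L) = 24/L
√(√(-2343 + n(S(1, 7))) + 1/(-2180 + 4558)) = √(√(-2343 + 24/(-4 + 7)) + 1/(-2180 + 4558)) = √(√(-2343 + 24/3) + 1/2378) = √(√(-2343 + 24*(⅓)) + 1/2378) = √(√(-2343 + 8) + 1/2378) = √(√(-2335) + 1/2378) = √(I*√2335 + 1/2378) = √(1/2378 + I*√2335)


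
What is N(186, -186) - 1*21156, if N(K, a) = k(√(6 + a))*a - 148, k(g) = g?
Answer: -21304 - 1116*I*√5 ≈ -21304.0 - 2495.5*I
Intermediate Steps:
N(K, a) = -148 + a*√(6 + a) (N(K, a) = √(6 + a)*a - 148 = a*√(6 + a) - 148 = -148 + a*√(6 + a))
N(186, -186) - 1*21156 = (-148 - 186*√(6 - 186)) - 1*21156 = (-148 - 1116*I*√5) - 21156 = -21304 - 1116*I*√5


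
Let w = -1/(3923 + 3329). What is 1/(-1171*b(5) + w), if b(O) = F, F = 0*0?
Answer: -7252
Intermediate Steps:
F = 0
b(O) = 0
w = -1/7252 ≈ -0.00013789
1/(-1171*b(5) + w) = 1/(-1171*0 - 1/7252) = 1/(0 - 1/7252) = 1/(-1/7252) = -7252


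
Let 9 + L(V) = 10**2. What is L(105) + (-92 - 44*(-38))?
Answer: 1671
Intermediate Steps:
L(V) = 91 (L(V) = -9 + 10**2 = -9 + 100 = 91)
L(105) + (-92 - 44*(-38)) = 91 + (-92 - 44*(-38)) = 91 + (-92 + 1672) = 91 + 1580 = 1671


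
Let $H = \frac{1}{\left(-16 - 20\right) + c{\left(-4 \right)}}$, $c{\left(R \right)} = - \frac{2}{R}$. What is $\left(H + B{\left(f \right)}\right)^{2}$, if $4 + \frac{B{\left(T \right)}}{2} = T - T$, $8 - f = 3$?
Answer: $\frac{324900}{5041} \approx 64.452$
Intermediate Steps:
$f = 5$ ($f = 8 - 3 = 5$)
$H = - \frac{2}{71}$ ($H = \frac{1}{\left(-16 - 20\right) - \frac{2}{-4}} = \frac{1}{\left(-16 - 20\right) - - \frac{1}{2}} = \frac{1}{-36 + \frac{1}{2}} = \frac{1}{- \frac{71}{2}} = - \frac{2}{71} \approx -0.028169$)
$B{\left(T \right)} = -8$ ($B{\left(T \right)} = -8 + 2 \left(T - T\right) = -8 + 2 \cdot 0 = -8 + 0 = -8$)
$\left(H + B{\left(f \right)}\right)^{2} = \left(- \frac{2}{71} - 8\right)^{2} = \left(- \frac{570}{71}\right)^{2} = \frac{324900}{5041}$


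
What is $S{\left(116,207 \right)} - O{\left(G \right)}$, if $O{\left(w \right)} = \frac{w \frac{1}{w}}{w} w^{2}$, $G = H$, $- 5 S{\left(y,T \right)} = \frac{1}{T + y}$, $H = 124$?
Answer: $- \frac{200261}{1615} \approx -124.0$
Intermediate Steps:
$S{\left(y,T \right)} = - \frac{1}{5 \left(T + y\right)}$
$G = 124$
$O{\left(w \right)} = w$ ($O{\left(w \right)} = 1 \frac{1}{w} w^{2} = \frac{w^{2}}{w} = w$)
$S{\left(116,207 \right)} - O{\left(G \right)} = - \frac{1}{5 \cdot 207 + 5 \cdot 116} - 124 = - \frac{1}{1035 + 580} - 124 = - \frac{1}{1615} - 124 = - \frac{200261}{1615}$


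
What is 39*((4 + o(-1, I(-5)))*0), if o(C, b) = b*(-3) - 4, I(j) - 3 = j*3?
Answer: 0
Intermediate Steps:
I(j) = 3 + 3*j (I(j) = 3 + j*3 = 3 + 3*j)
o(C, b) = -4 - 3*b (o(C, b) = -3*b - 4 = -4 - 3*b)
39*((4 + o(-1, I(-5)))*0) = 39*((4 + (-4 - 3*(3 + 3*(-5))))*0) = 39*((4 + (-4 - 3*(3 - 15)))*0) = 39*((4 + (-4 - 3*(-12)))*0) = 39*((4 + (-4 + 36))*0) = 39*((4 + 32)*0) = 39*(36*0) = 39*0 = 0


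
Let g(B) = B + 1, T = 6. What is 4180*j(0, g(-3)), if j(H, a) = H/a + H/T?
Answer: 0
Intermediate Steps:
g(B) = 1 + B
j(H, a) = H/6 + H/a (j(H, a) = H/a + H/6 = H/6 + H/a)
4180*j(0, g(-3)) = 4180*((⅙)*0 + 0/(1 - 3)) = 4180*(0 + 0/(-2)) = 4180*(0 + 0*(-½)) = 4180*(0 + 0) = 4180*0 = 0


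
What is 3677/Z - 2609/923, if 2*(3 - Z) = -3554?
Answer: -1250149/1642940 ≈ -0.76092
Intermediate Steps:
Z = 1780 (Z = 3 - ½*(-3554) = 3 + 1777 = 1780)
3677/Z - 2609/923 = 3677/1780 - 2609/923 = -1250149/1642940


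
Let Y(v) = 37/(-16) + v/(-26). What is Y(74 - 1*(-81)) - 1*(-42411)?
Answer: 8819767/208 ≈ 42403.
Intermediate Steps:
Y(v) = -37/16 - v/26 (Y(v) = 37*(-1/16) + v*(-1/26) = -37/16 - v/26)
Y(74 - 1*(-81)) - 1*(-42411) = (-37/16 - (74 - 1*(-81))/26) - 1*(-42411) = (-37/16 - (74 + 81)/26) + 42411 = (-37/16 - 1/26*155) + 42411 = (-37/16 - 155/26) + 42411 = -1721/208 + 42411 = 8819767/208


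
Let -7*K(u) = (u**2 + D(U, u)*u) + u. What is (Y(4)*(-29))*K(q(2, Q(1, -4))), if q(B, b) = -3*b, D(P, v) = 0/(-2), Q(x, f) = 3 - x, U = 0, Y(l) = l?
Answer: 3480/7 ≈ 497.14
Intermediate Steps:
D(P, v) = 0 (D(P, v) = 0*(-1/2) = 0)
K(u) = -u/7 - u**2/7 (K(u) = -((u**2 + 0*u) + u)/7 = -((u**2 + 0) + u)/7 = -(u**2 + u)/7 = -(u + u**2)/7 = -u/7 - u**2/7)
(Y(4)*(-29))*K(q(2, Q(1, -4))) = (4*(-29))*(-(-3*(3 - 1*1))*(1 - 3*(3 - 1*1))/7) = -(-116)*(-3*(3 - 1))*(1 - 3*(3 - 1))/7 = -(-116)*(-3*2)*(1 - 3*2)/7 = -(-116)*(-6)*(1 - 6)/7 = -(-116)*(-6)*(-5)/7 = -116*(-30/7) = 3480/7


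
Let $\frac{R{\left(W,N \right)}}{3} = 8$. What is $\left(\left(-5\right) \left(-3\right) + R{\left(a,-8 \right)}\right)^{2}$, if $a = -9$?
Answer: $1521$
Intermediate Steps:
$R{\left(W,N \right)} = 24$ ($R{\left(W,N \right)} = 3 \cdot 8 = 24$)
$\left(\left(-5\right) \left(-3\right) + R{\left(a,-8 \right)}\right)^{2} = \left(\left(-5\right) \left(-3\right) + 24\right)^{2} = \left(15 + 24\right)^{2} = 39^{2} = 1521$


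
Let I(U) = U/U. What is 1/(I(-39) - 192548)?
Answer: -1/192547 ≈ -5.1935e-6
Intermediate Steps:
I(U) = 1
1/(I(-39) - 192548) = 1/(1 - 192548) = 1/(-192547) = -1/192547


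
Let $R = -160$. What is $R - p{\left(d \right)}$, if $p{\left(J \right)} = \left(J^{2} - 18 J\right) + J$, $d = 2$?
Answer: $-130$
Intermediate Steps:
$p{\left(J \right)} = J^{2} - 17 J$
$R - p{\left(d \right)} = -160 - 2 \left(-17 + 2\right) = -160 - 2 \left(-15\right) = -160 - -30 = -160 + 30 = -130$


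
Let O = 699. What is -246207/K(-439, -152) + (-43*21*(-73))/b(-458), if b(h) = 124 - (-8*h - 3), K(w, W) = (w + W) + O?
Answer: -3612977/1572 ≈ -2298.3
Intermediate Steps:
K(w, W) = 699 + W + w (K(w, W) = (w + W) + 699 = (W + w) + 699 = 699 + W + w)
b(h) = 127 + 8*h (b(h) = 124 - (-3 - 8*h) = 124 + (3 + 8*h) = 127 + 8*h)
-246207/K(-439, -152) + (-43*21*(-73))/b(-458) = -246207/(699 - 152 - 439) + (-43*21*(-73))/(127 + 8*(-458)) = -246207/108 + (-903*(-73))/(127 - 3664) = -246207*1/108 + 65919/(-3537) = -82069/36 + 65919*(-1/3537) = -82069/36 - 21973/1179 = -3612977/1572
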